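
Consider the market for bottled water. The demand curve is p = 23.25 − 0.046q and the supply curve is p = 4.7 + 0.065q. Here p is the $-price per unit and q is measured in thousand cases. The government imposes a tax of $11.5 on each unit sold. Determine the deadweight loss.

Competitive equilibrium: 23.25 − 0.046q = 4.7 + 0.065q → q* = 167.1171, p* = 15.5626.
With the tax, the buyer price exceeds the seller price by 11.5: (23.25 − 0.046q) − (4.7 + 0.065q) = 11.5 → q' = 63.5135.
Δq = 167.1171 − 63.5135 = 103.6036; the wedge equals the tax, 11.5.
Welfare loss = ½ × 103.6036 × 11.5 = $595.72 thousand.

$595.72 thousand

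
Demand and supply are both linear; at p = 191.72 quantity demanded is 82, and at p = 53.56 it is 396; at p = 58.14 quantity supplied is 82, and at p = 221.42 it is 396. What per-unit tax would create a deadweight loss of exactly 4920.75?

97.2

Demand slope = (53.56 − 191.72)/(396 − 82) = −0.44, so p = 227.8 − 0.44q.
Supply slope = (221.42 − 58.14)/(396 − 82) = 0.52, so p = 15.5 + 0.52q.
Competitive equilibrium: 227.8 − 0.44q = 15.5 + 0.52q → q* = 221.1458, p* = 130.4958.
A tax t gives Δq = t/0.96 and wedge t, so DWL = t²/1.92.
t²/1.92 = 4920.75 → t² = 9447.84 → t = 97.2.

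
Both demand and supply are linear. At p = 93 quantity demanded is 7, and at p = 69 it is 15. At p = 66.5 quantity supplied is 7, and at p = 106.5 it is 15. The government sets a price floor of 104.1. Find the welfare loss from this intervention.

196.70

Demand slope = (69 − 93)/(15 − 7) = −3, so p = 114 − 3q.
Supply slope = (106.5 − 66.5)/(15 − 7) = 5, so p = 31.5 + 5q.
Competitive equilibrium: 114 − 3q = 31.5 + 5q → q* = 10.3125, p* = 83.0625.
At the floor p = 104.1, quantity demanded = (114 − 104.1)/3 = 3.3.
Sellers' marginal cost at q' = 3.3: 31.5 + 5·3.3 = 48.
Δq = 10.3125 − 3.3 = 7.0125; wedge = 104.1 − 48 = 56.1.
Deadweight loss = ½ × 7.0125 × 56.1 = 196.70.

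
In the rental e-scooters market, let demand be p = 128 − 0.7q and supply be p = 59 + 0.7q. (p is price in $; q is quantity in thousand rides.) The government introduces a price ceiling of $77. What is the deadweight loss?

Competitive equilibrium: 128 − 0.7q = 59 + 0.7q → q* = 49.2857, p* = 93.5.
At the ceiling p = 77, quantity supplied = (77 − 59)/0.7 = 25.7143.
Willingness to pay at q' = 25.7143: 128 − 0.7·25.7143 = 110.
Δq = 49.2857 − 25.7143 = 23.5714; wedge = 110 − 77 = 33.
The triangle = ½ × 23.5714 × 33 = $388.93 thousand.

$388.93 thousand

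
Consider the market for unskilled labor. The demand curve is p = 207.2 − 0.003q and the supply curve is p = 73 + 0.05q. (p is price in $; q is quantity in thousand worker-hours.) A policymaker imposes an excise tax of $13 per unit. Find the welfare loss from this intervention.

Competitive equilibrium: 207.2 − 0.003q = 73 + 0.05q → q* = 2532.0755, p* = 199.6038.
With the tax, the buyer price exceeds the seller price by 13: (207.2 − 0.003q) − (73 + 0.05q) = 13 → q' = 2286.7925.
Δq = 2532.0755 − 2286.7925 = 245.283; the wedge equals the tax, 13.
Deadweight loss = ½ × 245.283 × 13 = $1594.34 thousand.

$1594.34 thousand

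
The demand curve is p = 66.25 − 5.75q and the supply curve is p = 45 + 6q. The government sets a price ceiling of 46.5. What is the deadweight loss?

Competitive equilibrium: 66.25 − 5.75q = 45 + 6q → q* = 1.8085, p* = 55.8511.
At the ceiling p = 46.5, quantity supplied = (46.5 − 45)/6 = 0.25.
Willingness to pay at q' = 0.25: 66.25 − 5.75·0.25 = 64.8125.
Δq = 1.8085 − 0.25 = 1.5585; wedge = 64.8125 − 46.5 = 18.3125.
Welfare loss = ½ × 1.5585 × 18.3125 = 14.27.

14.27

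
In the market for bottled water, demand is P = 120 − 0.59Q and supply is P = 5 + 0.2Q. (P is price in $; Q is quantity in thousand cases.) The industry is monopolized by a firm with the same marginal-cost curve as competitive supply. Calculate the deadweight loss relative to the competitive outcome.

$1529.98 thousand

Competitive equilibrium: 120 − 0.59Q = 5 + 0.2Q → Q* = 145.5696, P* = 34.1139.
Marginal revenue: MR = 120 − 1.18Q. Set MR = MC: 120 − 1.18Q = 5 + 0.2Q → Q_m = 83.3333.
Price P_m = 120 − 0.59·83.3333 = 70.8334; MC(Q_m) = 5 + 0.2·83.3333 = 21.6667.
Competitive Q* = 145.5696, so ΔQ = 62.2363; wedge = 70.8334 − 21.6667 = 49.1667.
Welfare loss = ½ × 62.2363 × 49.1667 = $1529.98 thousand.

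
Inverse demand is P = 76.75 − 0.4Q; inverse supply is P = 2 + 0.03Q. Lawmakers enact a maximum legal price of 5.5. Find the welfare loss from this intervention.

Competitive equilibrium: 76.75 − 0.4Q = 2 + 0.03Q → Q* = 173.8372, P* = 7.2151.
At the ceiling P = 5.5, quantity supplied = (5.5 − 2)/0.03 = 116.6667.
Willingness to pay at Q' = 116.6667: 76.75 − 0.4·116.6667 = 30.0833.
ΔQ = 173.8372 − 116.6667 = 57.1705; wedge = 30.0833 − 5.5 = 24.5833.
Deadweight loss = ½ × 57.1705 × 24.5833 = 702.72.

702.72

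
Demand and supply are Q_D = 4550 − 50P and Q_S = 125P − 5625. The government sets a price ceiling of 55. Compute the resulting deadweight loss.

In inverse form: demand P = 91 − 0.02Q, supply P = 45 + 0.008Q.
Competitive equilibrium: 91 − 0.02Q = 45 + 0.008Q → Q* = 1642.8571, P* = 58.1429.
At the ceiling P = 55, quantity supplied = (55 − 45)/0.008 = 1250.
Willingness to pay at Q' = 1250: 91 − 0.02·1250 = 66.
ΔQ = 1642.8571 − 1250 = 392.8571; wedge = 66 − 55 = 11.
Welfare loss = ½ × 392.8571 × 11 = 2160.71.

2160.71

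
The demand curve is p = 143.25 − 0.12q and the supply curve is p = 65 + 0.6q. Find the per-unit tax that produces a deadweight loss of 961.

Competitive equilibrium: 143.25 − 0.12q = 65 + 0.6q → q* = 108.6806, p* = 130.2083.
A tax t gives Δq = t/0.72 and wedge t, so DWL = t²/1.44.
t²/1.44 = 961 → t² = 1383.84 → t = 37.2.

37.2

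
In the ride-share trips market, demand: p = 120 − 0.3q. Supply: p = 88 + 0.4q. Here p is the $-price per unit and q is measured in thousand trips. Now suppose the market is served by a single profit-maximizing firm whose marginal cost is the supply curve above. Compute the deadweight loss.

$65.83 thousand

Competitive equilibrium: 120 − 0.3q = 88 + 0.4q → q* = 45.7143, p* = 106.2857.
Marginal revenue: MR = 120 − 0.6q. Set MR = MC: 120 − 0.6q = 88 + 0.4q → q_m = 32.
Price p_m = 120 − 0.3·32 = 110.4; MC(q_m) = 88 + 0.4·32 = 100.8.
Competitive q* = 45.7143, so Δq = 13.7143; wedge = 110.4 − 100.8 = 9.6.
DWL = ½ × 13.7143 × 9.6 = $65.83 thousand.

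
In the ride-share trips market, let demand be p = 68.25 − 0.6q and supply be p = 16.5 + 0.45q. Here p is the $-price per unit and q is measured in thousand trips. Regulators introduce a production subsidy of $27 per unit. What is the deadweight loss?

Competitive equilibrium: 68.25 − 0.6q = 16.5 + 0.45q → q* = 49.2857, p* = 38.6786.
The subsidy lowers effective supply by 27: p = 0.45q − 10.5.
New quantity: 68.25 − 0.6q = 0.45q − 10.5 → q' = 75.
Overproduction Δq = 75 − 49.2857 = 25.7143; wedge = subsidy = 27.
The triangle = ½ × 25.7143 × 27 = $347.14 thousand.

$347.14 thousand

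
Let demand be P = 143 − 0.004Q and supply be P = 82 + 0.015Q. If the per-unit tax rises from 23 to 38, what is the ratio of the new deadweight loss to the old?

2.730

Competitive equilibrium: 143 − 0.004Q = 82 + 0.015Q → Q* = 3210.5263, P* = 130.1579.
For a per-unit tax t: ΔQ = t/0.019, so DWL = ½·t·(t/0.019) = t²/0.038.
At t = 23: DWL = 13921.053. At t = 38: DWL = 38000.
Ratio = (38/23)² = 2.730.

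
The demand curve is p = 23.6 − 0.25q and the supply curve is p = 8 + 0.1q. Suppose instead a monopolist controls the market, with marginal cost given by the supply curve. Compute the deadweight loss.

60.36

Competitive equilibrium: 23.6 − 0.25q = 8 + 0.1q → q* = 44.5714, p* = 12.4571.
Marginal revenue: MR = 23.6 − 0.5q. Set MR = MC: 23.6 − 0.5q = 8 + 0.1q → q_m = 26.
Price p_m = 23.6 − 0.25·26 = 17.1; MC(q_m) = 8 + 0.1·26 = 10.6.
Competitive q* = 44.5714, so Δq = 18.5714; wedge = 17.1 − 10.6 = 6.5.
Deadweight loss = ½ × 18.5714 × 6.5 = 60.36.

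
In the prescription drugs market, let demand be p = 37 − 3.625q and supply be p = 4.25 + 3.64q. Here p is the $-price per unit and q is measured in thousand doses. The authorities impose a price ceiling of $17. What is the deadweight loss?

$3.67 thousand

Competitive equilibrium: 37 − 3.625q = 4.25 + 3.64q → q* = 4.5079, p* = 20.6588.
At the ceiling p = 17, quantity supplied = (17 − 4.25)/3.64 = 3.5027.
Willingness to pay at q' = 3.5027: 37 − 3.625·3.5027 = 24.3027.
Δq = 4.5079 − 3.5027 = 1.0052; wedge = 24.3027 − 17 = 7.3027.
DWL = ½ × 1.0052 × 7.3027 = $3.67 thousand.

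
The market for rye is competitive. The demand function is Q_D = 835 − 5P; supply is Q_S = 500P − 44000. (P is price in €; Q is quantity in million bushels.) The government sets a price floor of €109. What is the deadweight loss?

€1032.12 million

In inverse form: demand P = 167 − 0.2Q, supply P = 88 + 0.002Q.
Competitive equilibrium: 167 − 0.2Q = 88 + 0.002Q → Q* = 391.0891, P* = 88.7822.
At the floor P = 109, quantity demanded = (167 − 109)/0.2 = 290.
Sellers' marginal cost at Q' = 290: 88 + 0.002·290 = 88.58.
ΔQ = 391.0891 − 290 = 101.0891; wedge = 109 − 88.58 = 20.42.
Deadweight loss = ½ × 101.0891 × 20.42 = €1032.12 million.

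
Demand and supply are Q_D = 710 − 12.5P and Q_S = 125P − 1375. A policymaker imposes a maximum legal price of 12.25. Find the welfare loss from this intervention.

5836.38

In inverse form: demand P = 56.8 − 0.08Q, supply P = 11 + 0.008Q.
Competitive equilibrium: 56.8 − 0.08Q = 11 + 0.008Q → Q* = 520.4545, P* = 15.1636.
At the ceiling P = 12.25, quantity supplied = (12.25 − 11)/0.008 = 156.25.
Willingness to pay at Q' = 156.25: 56.8 − 0.08·156.25 = 44.3.
ΔQ = 520.4545 − 156.25 = 364.2045; wedge = 44.3 − 12.25 = 32.05.
The triangle = ½ × 364.2045 × 32.05 = 5836.38.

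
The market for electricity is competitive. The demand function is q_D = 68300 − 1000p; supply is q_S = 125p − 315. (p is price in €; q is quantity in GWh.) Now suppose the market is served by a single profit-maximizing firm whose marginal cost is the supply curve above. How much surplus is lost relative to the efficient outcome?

In inverse form: demand p = 68.3 − 0.001q, supply p = 2.52 + 0.008q.
Competitive equilibrium: 68.3 − 0.001q = 2.52 + 0.008q → q* = 7308.8889, p* = 60.9911.
Marginal revenue: MR = 68.3 − 0.002q. Set MR = MC: 68.3 − 0.002q = 2.52 + 0.008q → q_m = 6578.
Price p_m = 68.3 − 0.001·6578 = 61.722; MC(q_m) = 2.52 + 0.008·6578 = 55.144.
Competitive q* = 7308.8889, so Δq = 730.8889; wedge = 61.722 − 55.144 = 6.578.
Welfare loss = ½ × 730.8889 × 6.578 = €2403.89.

€2403.89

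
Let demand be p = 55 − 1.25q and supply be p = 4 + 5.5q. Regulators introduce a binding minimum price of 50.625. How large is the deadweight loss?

55.51

Competitive equilibrium: 55 − 1.25q = 4 + 5.5q → q* = 7.5556, p* = 45.5556.
At the floor p = 50.625, quantity demanded = (55 − 50.625)/1.25 = 3.5.
Sellers' marginal cost at q' = 3.5: 4 + 5.5·3.5 = 23.25.
Δq = 7.5556 − 3.5 = 4.0556; wedge = 50.625 − 23.25 = 27.375.
Deadweight loss = ½ × 4.0556 × 27.375 = 55.51.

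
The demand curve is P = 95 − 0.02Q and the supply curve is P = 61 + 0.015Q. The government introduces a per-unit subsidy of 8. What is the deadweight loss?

Competitive equilibrium: 95 − 0.02Q = 61 + 0.015Q → Q* = 971.4286, P* = 75.5714.
The subsidy lowers effective supply by 8: P = 53 + 0.015Q.
New quantity: 95 − 0.02Q = 53 + 0.015Q → Q' = 1200.
Overproduction ΔQ = 1200 − 971.4286 = 228.5714; wedge = subsidy = 8.
Welfare loss = ½ × 228.5714 × 8 = 914.29.

914.29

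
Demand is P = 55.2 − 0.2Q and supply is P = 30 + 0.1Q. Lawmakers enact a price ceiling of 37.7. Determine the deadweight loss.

Competitive equilibrium: 55.2 − 0.2Q = 30 + 0.1Q → Q* = 84, P* = 38.4.
At the ceiling P = 37.7, quantity supplied = (37.7 − 30)/0.1 = 77.
Willingness to pay at Q' = 77: 55.2 − 0.2·77 = 39.8.
ΔQ = 84 − 77 = 7; wedge = 39.8 − 37.7 = 2.1.
Welfare loss = ½ × 7 × 2.1 = 7.35.

7.35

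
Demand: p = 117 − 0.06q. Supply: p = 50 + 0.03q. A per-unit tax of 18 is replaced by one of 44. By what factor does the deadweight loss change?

Competitive equilibrium: 117 − 0.06q = 50 + 0.03q → q* = 744.4444, p* = 72.3333.
For a per-unit tax t: Δq = t/0.09, so DWL = ½·t·(t/0.09) = t²/0.18.
At t = 18: DWL = 1800. At t = 44: DWL = 10755.556.
Ratio = (44/18)² = 5.975.

5.975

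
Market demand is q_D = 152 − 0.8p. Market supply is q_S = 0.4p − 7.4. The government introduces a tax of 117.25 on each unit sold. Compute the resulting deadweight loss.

1833.01

In inverse form: demand p = 190 − 1.25q, supply p = 18.5 + 2.5q.
Competitive equilibrium: 190 − 1.25q = 18.5 + 2.5q → q* = 45.73333, p* = 132.83333.
With the tax, the buyer price exceeds the seller price by 117.25: (190 − 1.25q) − (18.5 + 2.5q) = 117.25 → q' = 14.46667.
Δq = 45.73333 − 14.46667 = 31.26666; the wedge equals the tax, 117.25.
Deadweight loss = ½ × 31.26666 × 117.25 = 1833.01.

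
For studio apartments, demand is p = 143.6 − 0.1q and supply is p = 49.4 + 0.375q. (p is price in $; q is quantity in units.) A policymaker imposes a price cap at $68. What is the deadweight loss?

$5252.64

Competitive equilibrium: 143.6 − 0.1q = 49.4 + 0.375q → q* = 198.3158, p* = 123.7684.
At the ceiling p = 68, quantity supplied = (68 − 49.4)/0.375 = 49.6.
Willingness to pay at q' = 49.6: 143.6 − 0.1·49.6 = 138.64.
Δq = 198.3158 − 49.6 = 148.7158; wedge = 138.64 − 68 = 70.64.
Welfare loss = ½ × 148.7158 × 70.64 = $5252.64.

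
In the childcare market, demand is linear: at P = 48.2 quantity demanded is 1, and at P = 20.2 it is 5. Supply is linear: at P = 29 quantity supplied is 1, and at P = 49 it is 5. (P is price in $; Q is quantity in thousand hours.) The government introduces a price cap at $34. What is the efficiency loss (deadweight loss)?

Demand slope = (20.2 − 48.2)/(5 − 1) = −7, so P = 55.2 − 7Q.
Supply slope = (49 − 29)/(5 − 1) = 5, so P = 24 + 5Q.
Competitive equilibrium: 55.2 − 7Q = 24 + 5Q → Q* = 2.6, P* = 37.
At the ceiling P = 34, quantity supplied = (34 − 24)/5 = 2.
Willingness to pay at Q' = 2: 55.2 − 7·2 = 41.2.
ΔQ = 2.6 − 2 = 0.6; wedge = 41.2 − 34 = 7.2.
DWL = ½ × 0.6 × 7.2 = $2.16 thousand.

$2.16 thousand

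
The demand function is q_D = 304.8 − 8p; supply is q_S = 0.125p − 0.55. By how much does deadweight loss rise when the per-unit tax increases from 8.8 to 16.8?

12.60

In inverse form: demand p = 38.1 − 0.125q, supply p = 4.4 + 8q.
Competitive equilibrium: 38.1 − 0.125q = 4.4 + 8q → q* = 4.1477, p* = 37.5815.
For a per-unit tax t: Δq = t/8.125, so DWL = ½·t·(t/8.125) = t²/16.25.
At t = 8.8: DWL = 4.766. At t = 16.8: DWL = 17.369.
Increase = 17.369 − 4.766 = 12.60.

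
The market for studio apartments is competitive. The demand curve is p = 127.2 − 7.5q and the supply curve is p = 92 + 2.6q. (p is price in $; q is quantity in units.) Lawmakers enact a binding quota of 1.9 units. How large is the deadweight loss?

Competitive equilibrium: 127.2 − 7.5q = 92 + 2.6q → q* = 3.4851, p* = 101.0614.
At q = 1.9: demand price = 127.2 − 7.5·1.9 = 112.95; supply price = 92 + 2.6·1.9 = 96.94.
Δq = 3.4851 − 1.9 = 1.5851; wedge = 112.95 − 96.94 = 16.01.
DWL = ½ × 1.5851 × 16.01 = $12.69.

$12.69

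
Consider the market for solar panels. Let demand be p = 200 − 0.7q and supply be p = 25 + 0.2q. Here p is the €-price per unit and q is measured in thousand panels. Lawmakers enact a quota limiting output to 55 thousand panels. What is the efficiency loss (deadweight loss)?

€8750.14 thousand

Competitive equilibrium: 200 − 0.7q = 25 + 0.2q → q* = 194.4444, p* = 63.8889.
At q = 55: demand price = 200 − 0.7·55 = 161.5; supply price = 25 + 0.2·55 = 36.
Δq = 194.4444 − 55 = 139.4444; wedge = 161.5 − 36 = 125.5.
Deadweight loss = ½ × 139.4444 × 125.5 = €8750.14 thousand.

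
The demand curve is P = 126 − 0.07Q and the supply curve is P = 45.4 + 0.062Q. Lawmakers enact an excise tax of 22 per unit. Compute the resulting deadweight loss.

1833.33

Competitive equilibrium: 126 − 0.07Q = 45.4 + 0.062Q → Q* = 610.6061, P* = 83.2576.
With the tax, the buyer price exceeds the seller price by 22: (126 − 0.07Q) − (45.4 + 0.062Q) = 22 → Q' = 443.9394.
ΔQ = 610.6061 − 443.9394 = 166.6667; the wedge equals the tax, 22.
Welfare loss = ½ × 166.6667 × 22 = 1833.33.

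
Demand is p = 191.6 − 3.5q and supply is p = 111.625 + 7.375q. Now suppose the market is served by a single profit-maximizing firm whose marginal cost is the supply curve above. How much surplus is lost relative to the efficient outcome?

Competitive equilibrium: 191.6 − 3.5q = 111.625 + 7.375q → q* = 7.354, p* = 165.8609.
Marginal revenue: MR = 191.6 − 7q. Set MR = MC: 191.6 − 7q = 111.625 + 7.375q → q_m = 5.5635.
Price p_m = 191.6 − 3.5·5.5635 = 172.1278; MC(q_m) = 111.625 + 7.375·5.5635 = 152.6558.
Competitive q* = 7.354, so Δq = 1.7905; wedge = 172.1278 − 152.6558 = 19.472.
The triangle = ½ × 1.7905 × 19.472 = 17.43.

17.43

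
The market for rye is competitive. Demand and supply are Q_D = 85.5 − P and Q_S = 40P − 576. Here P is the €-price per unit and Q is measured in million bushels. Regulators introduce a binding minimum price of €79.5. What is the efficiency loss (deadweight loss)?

In inverse form: demand P = 85.5 − Q, supply P = 14.4 + 0.025Q.
Competitive equilibrium: 85.5 − Q = 14.4 + 0.025Q → Q* = 69.3659, P* = 16.1341.
At the floor P = 79.5, quantity demanded = (85.5 − 79.5)/1 = 6.
Sellers' marginal cost at Q' = 6: 14.4 + 0.025·6 = 14.55.
ΔQ = 69.3659 − 6 = 63.3659; wedge = 79.5 − 14.55 = 64.95.
Welfare loss = ½ × 63.3659 × 64.95 = €2057.81 million.

€2057.81 million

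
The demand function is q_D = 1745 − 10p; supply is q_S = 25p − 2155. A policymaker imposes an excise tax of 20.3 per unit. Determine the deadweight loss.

In inverse form: demand p = 174.5 − 0.1q, supply p = 86.2 + 0.04q.
Competitive equilibrium: 174.5 − 0.1q = 86.2 + 0.04q → q* = 630.7143, p* = 111.4286.
With the tax, the buyer price exceeds the seller price by 20.3: (174.5 − 0.1q) − (86.2 + 0.04q) = 20.3 → q' = 485.7143.
Δq = 630.7143 − 485.7143 = 145; the wedge equals the tax, 20.3.
Welfare loss = ½ × 145 × 20.3 = 1471.75.

1471.75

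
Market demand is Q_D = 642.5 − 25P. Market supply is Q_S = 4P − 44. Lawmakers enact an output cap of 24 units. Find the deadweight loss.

103.29

In inverse form: demand P = 25.7 − 0.04Q, supply P = 11 + 0.25Q.
Competitive equilibrium: 25.7 − 0.04Q = 11 + 0.25Q → Q* = 50.6897, P* = 23.6724.
At Q = 24: demand price = 25.7 − 0.04·24 = 24.74; supply price = 11 + 0.25·24 = 17.
ΔQ = 50.6897 − 24 = 26.6897; wedge = 24.74 − 17 = 7.74.
The triangle = ½ × 26.6897 × 7.74 = 103.29.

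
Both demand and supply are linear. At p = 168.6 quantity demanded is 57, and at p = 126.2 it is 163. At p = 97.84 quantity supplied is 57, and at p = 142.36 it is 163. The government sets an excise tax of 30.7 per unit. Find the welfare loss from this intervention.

Demand slope = (126.2 − 168.6)/(163 − 57) = −0.4, so p = 191.4 − 0.4q.
Supply slope = (142.36 − 97.84)/(163 − 57) = 0.42, so p = 73.9 + 0.42q.
Competitive equilibrium: 191.4 − 0.4q = 73.9 + 0.42q → q* = 143.2927, p* = 134.0829.
With the tax, the buyer price exceeds the seller price by 30.7: (191.4 − 0.4q) − (73.9 + 0.42q) = 30.7 → q' = 105.8537.
Δq = 143.2927 − 105.8537 = 37.439; the wedge equals the tax, 30.7.
Deadweight loss = ½ × 37.439 × 30.7 = 574.69.

574.69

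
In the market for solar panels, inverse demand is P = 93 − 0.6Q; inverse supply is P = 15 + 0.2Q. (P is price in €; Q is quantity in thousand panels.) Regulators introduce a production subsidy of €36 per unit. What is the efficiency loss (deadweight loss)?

€810 thousand

Competitive equilibrium: 93 − 0.6Q = 15 + 0.2Q → Q* = 97.5, P* = 34.5.
The subsidy lowers effective supply by 36: P = 0.2Q − 21.
New quantity: 93 − 0.6Q = 0.2Q − 21 → Q' = 142.5.
Overproduction ΔQ = 142.5 − 97.5 = 45; wedge = subsidy = 36.
Welfare loss = ½ × 45 × 36 = €810 thousand.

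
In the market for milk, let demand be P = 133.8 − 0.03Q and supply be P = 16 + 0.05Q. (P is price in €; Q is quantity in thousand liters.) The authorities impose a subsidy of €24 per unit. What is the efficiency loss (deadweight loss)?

Competitive equilibrium: 133.8 − 0.03Q = 16 + 0.05Q → Q* = 1472.5, P* = 89.625.
The subsidy lowers effective supply by 24: P = 0.05Q − 8.
New quantity: 133.8 − 0.03Q = 0.05Q − 8 → Q' = 1772.5.
Overproduction ΔQ = 1772.5 − 1472.5 = 300; wedge = subsidy = 24.
DWL = ½ × 300 × 24 = €3600 thousand.

€3600 thousand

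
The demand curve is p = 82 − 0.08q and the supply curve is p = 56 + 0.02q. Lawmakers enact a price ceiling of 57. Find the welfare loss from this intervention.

2205

Competitive equilibrium: 82 − 0.08q = 56 + 0.02q → q* = 260, p* = 61.2.
At the ceiling p = 57, quantity supplied = (57 − 56)/0.02 = 50.
Willingness to pay at q' = 50: 82 − 0.08·50 = 78.
Δq = 260 − 50 = 210; wedge = 78 − 57 = 21.
The triangle = ½ × 210 × 21 = 2205.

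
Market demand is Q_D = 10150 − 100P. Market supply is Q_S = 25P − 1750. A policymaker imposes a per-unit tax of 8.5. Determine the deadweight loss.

722.50

In inverse form: demand P = 101.5 − 0.01Q, supply P = 70 + 0.04Q.
Competitive equilibrium: 101.5 − 0.01Q = 70 + 0.04Q → Q* = 630, P* = 95.2.
With the tax, the buyer price exceeds the seller price by 8.5: (101.5 − 0.01Q) − (70 + 0.04Q) = 8.5 → Q' = 460.
ΔQ = 630 − 460 = 170; the wedge equals the tax, 8.5.
Deadweight loss = ½ × 170 × 8.5 = 722.50.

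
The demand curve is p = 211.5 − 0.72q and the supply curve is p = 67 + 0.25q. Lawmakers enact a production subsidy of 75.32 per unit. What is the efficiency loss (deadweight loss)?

2924.28

Competitive equilibrium: 211.5 − 0.72q = 67 + 0.25q → q* = 148.9691, p* = 104.2423.
The subsidy lowers effective supply by 75.32: p = 0.25q − 8.32.
New quantity: 211.5 − 0.72q = 0.25q − 8.32 → q' = 226.6186.
Overproduction Δq = 226.6186 − 148.9691 = 77.6495; wedge = subsidy = 75.32.
Welfare loss = ½ × 77.6495 × 75.32 = 2924.28.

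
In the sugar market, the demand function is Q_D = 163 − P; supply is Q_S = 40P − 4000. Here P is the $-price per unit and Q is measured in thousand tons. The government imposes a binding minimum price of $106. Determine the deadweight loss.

$10.21 thousand

In inverse form: demand P = 163 − Q, supply P = 100 + 0.025Q.
Competitive equilibrium: 163 − Q = 100 + 0.025Q → Q* = 61.4634, P* = 101.5366.
At the floor P = 106, quantity demanded = (163 − 106)/1 = 57.
Sellers' marginal cost at Q' = 57: 100 + 0.025·57 = 101.425.
ΔQ = 61.4634 − 57 = 4.4634; wedge = 106 − 101.425 = 4.575.
Welfare loss = ½ × 4.4634 × 4.575 = $10.21 thousand.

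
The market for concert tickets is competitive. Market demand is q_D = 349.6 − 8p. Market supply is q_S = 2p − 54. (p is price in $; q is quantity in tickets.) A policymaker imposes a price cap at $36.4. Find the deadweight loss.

$19.602

In inverse form: demand p = 43.7 − 0.125q, supply p = 27 + 0.5q.
Competitive equilibrium: 43.7 − 0.125q = 27 + 0.5q → q* = 26.72, p* = 40.36.
At the ceiling p = 36.4, quantity supplied = (36.4 − 27)/0.5 = 18.8.
Willingness to pay at q' = 18.8: 43.7 − 0.125·18.8 = 41.35.
Δq = 26.72 − 18.8 = 7.92; wedge = 41.35 − 36.4 = 4.95.
Deadweight loss = ½ × 7.92 × 4.95 = $19.602.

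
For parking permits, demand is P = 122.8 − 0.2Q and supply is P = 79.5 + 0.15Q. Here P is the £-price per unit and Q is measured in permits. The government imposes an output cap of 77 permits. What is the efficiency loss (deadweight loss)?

£381.89

Competitive equilibrium: 122.8 − 0.2Q = 79.5 + 0.15Q → Q* = 123.7143, P* = 98.0571.
At Q = 77: demand price = 122.8 − 0.2·77 = 107.4; supply price = 79.5 + 0.15·77 = 91.05.
ΔQ = 123.7143 − 77 = 46.7143; wedge = 107.4 − 91.05 = 16.35.
The triangle = ½ × 46.7143 × 16.35 = £381.89.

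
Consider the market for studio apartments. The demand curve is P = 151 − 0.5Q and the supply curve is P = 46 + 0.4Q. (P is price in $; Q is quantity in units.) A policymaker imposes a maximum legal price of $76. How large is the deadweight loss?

Competitive equilibrium: 151 − 0.5Q = 46 + 0.4Q → Q* = 116.6667, P* = 92.6667.
At the ceiling P = 76, quantity supplied = (76 − 46)/0.4 = 75.
Willingness to pay at Q' = 75: 151 − 0.5·75 = 113.5.
ΔQ = 116.6667 − 75 = 41.6667; wedge = 113.5 − 76 = 37.5.
Deadweight loss = ½ × 41.6667 × 37.5 = $781.25.

$781.25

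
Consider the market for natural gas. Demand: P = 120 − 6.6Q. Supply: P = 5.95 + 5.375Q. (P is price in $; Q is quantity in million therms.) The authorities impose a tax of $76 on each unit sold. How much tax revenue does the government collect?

$241.49 million

Competitive equilibrium: 120 − 6.6Q = 5.95 + 5.375Q → Q* = 9.524, P* = 57.1415.
With the tax, the buyer price exceeds the seller price by 76: (120 − 6.6Q) − (5.95 + 5.375Q) = 76 → Q' = 3.1775.
Tax revenue = 76 × 3.1775 = $241.49 million.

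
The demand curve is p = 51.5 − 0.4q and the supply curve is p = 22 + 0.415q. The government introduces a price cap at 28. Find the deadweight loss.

192.57

Competitive equilibrium: 51.5 − 0.4q = 22 + 0.415q → q* = 36.1963, p* = 37.0215.
At the ceiling p = 28, quantity supplied = (28 − 22)/0.415 = 14.4578.
Willingness to pay at q' = 14.4578: 51.5 − 0.4·14.4578 = 45.7169.
Δq = 36.1963 − 14.4578 = 21.7385; wedge = 45.7169 − 28 = 17.7169.
The triangle = ½ × 21.7385 × 17.7169 = 192.57.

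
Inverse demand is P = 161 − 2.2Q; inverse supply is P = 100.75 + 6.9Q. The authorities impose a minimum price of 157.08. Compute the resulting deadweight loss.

106.55

Competitive equilibrium: 161 − 2.2Q = 100.75 + 6.9Q → Q* = 6.6209, P* = 146.4341.
At the floor P = 157.08, quantity demanded = (161 − 157.08)/2.2 = 1.7818.
Sellers' marginal cost at Q' = 1.7818: 100.75 + 6.9·1.7818 = 113.0444.
ΔQ = 6.6209 − 1.7818 = 4.8391; wedge = 157.08 − 113.0444 = 44.0356.
Deadweight loss = ½ × 4.8391 × 44.0356 = 106.55.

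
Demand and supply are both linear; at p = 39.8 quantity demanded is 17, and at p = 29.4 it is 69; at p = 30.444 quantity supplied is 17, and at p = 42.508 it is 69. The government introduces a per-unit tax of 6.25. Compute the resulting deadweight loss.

Demand slope = (29.4 − 39.8)/(69 − 17) = −0.2, so p = 43.2 − 0.2q.
Supply slope = (42.508 − 30.444)/(69 − 17) = 0.232, so p = 26.5 + 0.232q.
Competitive equilibrium: 43.2 − 0.2q = 26.5 + 0.232q → q* = 38.6574, p* = 35.4685.
With the tax, the buyer price exceeds the seller price by 6.25: (43.2 − 0.2q) − (26.5 + 0.232q) = 6.25 → q' = 24.1898.
Δq = 38.6574 − 24.1898 = 14.4676; the wedge equals the tax, 6.25.
DWL = ½ × 14.4676 × 6.25 = 45.21.

45.21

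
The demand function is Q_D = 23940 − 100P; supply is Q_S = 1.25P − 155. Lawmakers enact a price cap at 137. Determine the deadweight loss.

In inverse form: demand P = 239.4 − 0.01Q, supply P = 124 + 0.8Q.
Competitive equilibrium: 239.4 − 0.01Q = 124 + 0.8Q → Q* = 142.4691, P* = 237.9753.
At the ceiling P = 137, quantity supplied = (137 − 124)/0.8 = 16.25.
Willingness to pay at Q' = 16.25: 239.4 − 0.01·16.25 = 239.2375.
ΔQ = 142.4691 − 16.25 = 126.2191; wedge = 239.2375 − 137 = 102.2375.
Deadweight loss = ½ × 126.2191 × 102.2375 = 6452.16.

6452.16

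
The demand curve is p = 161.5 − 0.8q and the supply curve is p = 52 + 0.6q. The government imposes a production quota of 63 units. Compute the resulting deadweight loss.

Competitive equilibrium: 161.5 − 0.8q = 52 + 0.6q → q* = 78.2143, p* = 98.9286.
At q = 63: demand price = 161.5 − 0.8·63 = 111.1; supply price = 52 + 0.6·63 = 89.8.
Δq = 78.2143 − 63 = 15.2143; wedge = 111.1 − 89.8 = 21.3.
Deadweight loss = ½ × 15.2143 × 21.3 = 162.03.

162.03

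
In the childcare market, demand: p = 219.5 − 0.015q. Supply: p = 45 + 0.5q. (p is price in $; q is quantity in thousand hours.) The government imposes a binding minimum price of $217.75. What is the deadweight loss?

Competitive equilibrium: 219.5 − 0.015q = 45 + 0.5q → q* = 338.83495, p* = 214.41748.
At the floor p = 217.75, quantity demanded = (219.5 − 217.75)/0.015 = 116.66667.
Sellers' marginal cost at q' = 116.66667: 45 + 0.5·116.66667 = 103.33334.
Δq = 338.83495 − 116.66667 = 222.16828; wedge = 217.75 − 103.33334 = 114.41666.
DWL = ½ × 222.16828 × 114.41666 = $12709.88 thousand.

$12709.88 thousand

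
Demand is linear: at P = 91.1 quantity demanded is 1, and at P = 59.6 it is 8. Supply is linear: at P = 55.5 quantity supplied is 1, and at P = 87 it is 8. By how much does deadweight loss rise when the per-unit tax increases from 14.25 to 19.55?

Demand slope = (59.6 − 91.1)/(8 − 1) = −4.5, so P = 95.6 − 4.5Q.
Supply slope = (87 − 55.5)/(8 − 1) = 4.5, so P = 51 + 4.5Q.
Competitive equilibrium: 95.6 − 4.5Q = 51 + 4.5Q → Q* = 4.9556, P* = 73.3.
For a per-unit tax t: ΔQ = t/9, so DWL = ½·t·(t/9) = t²/18.
At t = 14.25: DWL = 11.281. At t = 19.55: DWL = 21.233.
Increase = 21.233 − 11.281 = 9.95.

9.95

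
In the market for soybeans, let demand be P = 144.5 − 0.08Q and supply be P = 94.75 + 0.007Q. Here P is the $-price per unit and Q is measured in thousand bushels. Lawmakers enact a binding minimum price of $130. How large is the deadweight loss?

Competitive equilibrium: 144.5 − 0.08Q = 94.75 + 0.007Q → Q* = 571.83908, P* = 98.75287.
At the floor P = 130, quantity demanded = (144.5 − 130)/0.08 = 181.25.
Sellers' marginal cost at Q' = 181.25: 94.75 + 0.007·181.25 = 96.01875.
ΔQ = 571.83908 − 181.25 = 390.58908; wedge = 130 − 96.01875 = 33.98125.
Deadweight loss = ½ × 390.58908 × 33.98125 = $6636.35 thousand.

$6636.35 thousand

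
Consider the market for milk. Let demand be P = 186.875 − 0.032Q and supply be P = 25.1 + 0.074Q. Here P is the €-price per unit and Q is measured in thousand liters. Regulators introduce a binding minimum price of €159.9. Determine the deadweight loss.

€24739.16 thousand

Competitive equilibrium: 186.875 − 0.032Q = 25.1 + 0.074Q → Q* = 1526.17925, P* = 138.03726.
At the floor P = 159.9, quantity demanded = (186.875 − 159.9)/0.032 = 842.96875.
Sellers' marginal cost at Q' = 842.96875: 25.1 + 0.074·842.96875 = 87.47969.
ΔQ = 1526.17925 − 842.96875 = 683.2105; wedge = 159.9 − 87.47969 = 72.42031.
The triangle = ½ × 683.2105 × 72.42031 = €24739.16 thousand.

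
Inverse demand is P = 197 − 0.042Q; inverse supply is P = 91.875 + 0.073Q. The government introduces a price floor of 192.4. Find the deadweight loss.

Competitive equilibrium: 197 − 0.042Q = 91.875 + 0.073Q → Q* = 914.13043, P* = 158.60652.
At the floor P = 192.4, quantity demanded = (197 − 192.4)/0.042 = 109.52381.
Sellers' marginal cost at Q' = 109.52381: 91.875 + 0.073·109.52381 = 99.87024.
ΔQ = 914.13043 − 109.52381 = 804.60662; wedge = 192.4 − 99.87024 = 92.52976.
Deadweight loss = ½ × 804.60662 × 92.52976 = 37225.03.

37225.03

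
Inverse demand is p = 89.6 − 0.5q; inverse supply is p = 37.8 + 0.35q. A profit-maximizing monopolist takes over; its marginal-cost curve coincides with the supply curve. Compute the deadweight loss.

216.51

Competitive equilibrium: 89.6 − 0.5q = 37.8 + 0.35q → q* = 60.9412, p* = 59.1294.
Marginal revenue: MR = 89.6 − q. Set MR = MC: 89.6 − q = 37.8 + 0.35q → q_m = 38.3704.
Price p_m = 89.6 − 0.5·38.3704 = 70.4148; MC(q_m) = 37.8 + 0.35·38.3704 = 51.2296.
Competitive q* = 60.9412, so Δq = 22.5708; wedge = 70.4148 − 51.2296 = 19.1852.
The triangle = ½ × 22.5708 × 19.1852 = 216.51.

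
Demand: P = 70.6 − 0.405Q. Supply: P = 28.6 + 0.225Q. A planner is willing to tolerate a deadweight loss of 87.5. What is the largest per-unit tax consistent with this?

Competitive equilibrium: 70.6 − 0.405Q = 28.6 + 0.225Q → Q* = 66.6667, P* = 43.6.
A tax t gives ΔQ = t/0.63 and wedge t, so DWL = t²/1.26.
t²/1.26 = 87.5 → t² = 110.25 → t = 10.5.

10.5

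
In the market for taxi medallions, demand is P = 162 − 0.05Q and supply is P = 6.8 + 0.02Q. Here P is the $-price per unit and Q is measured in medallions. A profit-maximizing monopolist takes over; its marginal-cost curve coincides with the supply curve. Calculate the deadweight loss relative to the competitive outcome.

Competitive equilibrium: 162 − 0.05Q = 6.8 + 0.02Q → Q* = 2217.14286, P* = 51.14286.
Marginal revenue: MR = 162 − 0.1Q. Set MR = MC: 162 − 0.1Q = 6.8 + 0.02Q → Q_m = 1293.33333.
Price P_m = 162 − 0.05·1293.33333 = 97.33333; MC(Q_m) = 6.8 + 0.02·1293.33333 = 32.66667.
Competitive Q* = 2217.14286, so ΔQ = 923.80953; wedge = 97.33333 − 32.66667 = 64.66666.
Deadweight loss = ½ × 923.80953 × 64.66666 = $29869.84.

$29869.84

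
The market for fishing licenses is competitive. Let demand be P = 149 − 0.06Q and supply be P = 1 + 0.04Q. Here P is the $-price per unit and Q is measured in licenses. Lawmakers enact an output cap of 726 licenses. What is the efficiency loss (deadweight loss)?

Competitive equilibrium: 149 − 0.06Q = 1 + 0.04Q → Q* = 1480, P* = 60.2.
At Q = 726: demand price = 149 − 0.06·726 = 105.44; supply price = 1 + 0.04·726 = 30.04.
ΔQ = 1480 − 726 = 754; wedge = 105.44 − 30.04 = 75.4.
The triangle = ½ × 754 × 75.4 = $28425.80.

$28425.80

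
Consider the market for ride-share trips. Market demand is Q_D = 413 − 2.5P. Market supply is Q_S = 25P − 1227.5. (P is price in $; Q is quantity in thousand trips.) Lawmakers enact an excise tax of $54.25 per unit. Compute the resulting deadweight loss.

In inverse form: demand P = 165.2 − 0.4Q, supply P = 49.1 + 0.04Q.
Competitive equilibrium: 165.2 − 0.4Q = 49.1 + 0.04Q → Q* = 263.8636, P* = 59.6545.
With the tax, the buyer price exceeds the seller price by 54.25: (165.2 − 0.4Q) − (49.1 + 0.04Q) = 54.25 → Q' = 140.5682.
ΔQ = 263.8636 − 140.5682 = 123.2954; the wedge equals the tax, 54.25.
Welfare loss = ½ × 123.2954 × 54.25 = $3344.39 thousand.

$3344.39 thousand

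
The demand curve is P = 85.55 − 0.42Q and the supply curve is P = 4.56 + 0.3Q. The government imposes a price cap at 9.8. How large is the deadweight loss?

Competitive equilibrium: 85.55 − 0.42Q = 4.56 + 0.3Q → Q* = 112.4861, P* = 38.3058.
At the ceiling P = 9.8, quantity supplied = (9.8 − 4.56)/0.3 = 17.4667.
Willingness to pay at Q' = 17.4667: 85.55 − 0.42·17.4667 = 78.214.
ΔQ = 112.4861 − 17.4667 = 95.0194; wedge = 78.214 − 9.8 = 68.414.
Deadweight loss = ½ × 95.0194 × 68.414 = 3250.33.

3250.33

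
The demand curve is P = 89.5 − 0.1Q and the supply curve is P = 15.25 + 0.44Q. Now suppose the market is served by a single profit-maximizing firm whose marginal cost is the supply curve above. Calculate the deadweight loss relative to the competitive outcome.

Competitive equilibrium: 89.5 − 0.1Q = 15.25 + 0.44Q → Q* = 137.5, P* = 75.75.
Marginal revenue: MR = 89.5 − 0.2Q. Set MR = MC: 89.5 − 0.2Q = 15.25 + 0.44Q → Q_m = 116.0156.
Price P_m = 89.5 − 0.1·116.0156 = 77.8984; MC(Q_m) = 15.25 + 0.44·116.0156 = 66.2969.
Competitive Q* = 137.5, so ΔQ = 21.4844; wedge = 77.8984 − 66.2969 = 11.6015.
The triangle = ½ × 21.4844 × 11.6015 = 124.63.

124.63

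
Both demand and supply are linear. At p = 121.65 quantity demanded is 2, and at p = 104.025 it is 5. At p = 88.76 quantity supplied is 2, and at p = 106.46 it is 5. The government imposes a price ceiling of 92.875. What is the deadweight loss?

25.86

Demand slope = (104.025 − 121.65)/(5 − 2) = −5.875, so p = 133.4 − 5.875q.
Supply slope = (106.46 − 88.76)/(5 − 2) = 5.9, so p = 76.96 + 5.9q.
Competitive equilibrium: 133.4 − 5.875q = 76.96 + 5.9q → q* = 4.7932, p* = 105.2399.
At the ceiling p = 92.875, quantity supplied = (92.875 − 76.96)/5.9 = 2.6975.
Willingness to pay at q' = 2.6975: 133.4 − 5.875·2.6975 = 117.5522.
Δq = 4.7932 − 2.6975 = 2.0957; wedge = 117.5522 − 92.875 = 24.6772.
DWL = ½ × 2.0957 × 24.6772 = 25.86.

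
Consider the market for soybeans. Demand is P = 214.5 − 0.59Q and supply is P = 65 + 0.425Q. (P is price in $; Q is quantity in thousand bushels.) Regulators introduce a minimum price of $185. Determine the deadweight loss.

Competitive equilibrium: 214.5 − 0.59Q = 65 + 0.425Q → Q* = 147.29064, P* = 127.59852.
At the floor P = 185, quantity demanded = (214.5 − 185)/0.59 = 50.
Sellers' marginal cost at Q' = 50: 65 + 0.425·50 = 86.25.
ΔQ = 147.29064 − 50 = 97.29064; wedge = 185 − 86.25 = 98.75.
Deadweight loss = ½ × 97.29064 × 98.75 = $4803.73 thousand.

$4803.73 thousand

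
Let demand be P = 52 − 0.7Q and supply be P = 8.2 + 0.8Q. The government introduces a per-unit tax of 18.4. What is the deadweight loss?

Competitive equilibrium: 52 − 0.7Q = 8.2 + 0.8Q → Q* = 29.2, P* = 31.56.
With the tax, the buyer price exceeds the seller price by 18.4: (52 − 0.7Q) − (8.2 + 0.8Q) = 18.4 → Q' = 16.9333.
ΔQ = 29.2 − 16.9333 = 12.2667; the wedge equals the tax, 18.4.
The triangle = ½ × 12.2667 × 18.4 = 112.85.

112.85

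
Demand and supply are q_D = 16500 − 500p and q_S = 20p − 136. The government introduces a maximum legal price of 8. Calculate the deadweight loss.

In inverse form: demand p = 33 − 0.002q, supply p = 6.8 + 0.05q.
Competitive equilibrium: 33 − 0.002q = 6.8 + 0.05q → q* = 503.8462, p* = 31.9923.
At the ceiling p = 8, quantity supplied = (8 − 6.8)/0.05 = 24.
Willingness to pay at q' = 24: 33 − 0.002·24 = 32.952.
Δq = 503.8462 − 24 = 479.8462; wedge = 32.952 − 8 = 24.952.
Welfare loss = ½ × 479.8462 × 24.952 = 5986.56.

5986.56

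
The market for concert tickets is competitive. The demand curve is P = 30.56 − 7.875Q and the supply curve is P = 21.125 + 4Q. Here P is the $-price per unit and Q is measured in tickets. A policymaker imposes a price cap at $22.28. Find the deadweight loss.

Competitive equilibrium: 30.56 − 7.875Q = 21.125 + 4Q → Q* = 0.7945, P* = 24.3031.
At the ceiling P = 22.28, quantity supplied = (22.28 − 21.125)/4 = 0.2888.
Willingness to pay at Q' = 0.2888: 30.56 − 7.875·0.2888 = 28.2857.
ΔQ = 0.7945 − 0.2888 = 0.5057; wedge = 28.2857 − 22.28 = 6.0057.
The triangle = ½ × 0.5057 × 6.0057 = $1.52.

$1.52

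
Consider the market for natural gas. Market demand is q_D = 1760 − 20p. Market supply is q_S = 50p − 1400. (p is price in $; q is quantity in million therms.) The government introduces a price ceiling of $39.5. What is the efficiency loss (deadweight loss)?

In inverse form: demand p = 88 − 0.05q, supply p = 28 + 0.02q.
Competitive equilibrium: 88 − 0.05q = 28 + 0.02q → q* = 857.1429, p* = 45.1429.
At the ceiling p = 39.5, quantity supplied = (39.5 − 28)/0.02 = 575.
Willingness to pay at q' = 575: 88 − 0.05·575 = 59.25.
Δq = 857.1429 − 575 = 282.1429; wedge = 59.25 − 39.5 = 19.75.
Welfare loss = ½ × 282.1429 × 19.75 = $2786.16 million.

$2786.16 million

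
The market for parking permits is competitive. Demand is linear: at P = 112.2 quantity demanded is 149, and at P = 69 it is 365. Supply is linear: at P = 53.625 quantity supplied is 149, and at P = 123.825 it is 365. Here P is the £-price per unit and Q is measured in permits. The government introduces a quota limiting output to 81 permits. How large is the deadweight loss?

Demand slope = (69 − 112.2)/(365 − 149) = −0.2, so P = 142 − 0.2Q.
Supply slope = (123.825 − 53.625)/(365 − 149) = 0.325, so P = 5.2 + 0.325Q.
Competitive equilibrium: 142 − 0.2Q = 5.2 + 0.325Q → Q* = 260.5714, P* = 89.8857.
At Q = 81: demand price = 142 − 0.2·81 = 125.8; supply price = 5.2 + 0.325·81 = 31.525.
ΔQ = 260.5714 − 81 = 179.5714; wedge = 125.8 − 31.525 = 94.275.
Deadweight loss = ½ × 179.5714 × 94.275 = £8464.55.

£8464.55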